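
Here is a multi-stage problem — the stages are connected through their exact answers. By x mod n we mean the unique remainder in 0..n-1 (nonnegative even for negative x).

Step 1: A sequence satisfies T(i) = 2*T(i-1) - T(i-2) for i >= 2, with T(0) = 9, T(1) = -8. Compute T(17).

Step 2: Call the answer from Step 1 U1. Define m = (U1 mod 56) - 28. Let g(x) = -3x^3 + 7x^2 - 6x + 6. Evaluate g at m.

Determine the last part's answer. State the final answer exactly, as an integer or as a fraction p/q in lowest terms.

71518

Step 1: T(2) = 2*(-8) - 1*(9) = -25; iterating: T(2)=-25, T(3)=-42, T(4)=-59, T(5)=-76, T(6)=-93, T(7)=-110, T(8)=-127, T(9)=-144, T(10)=-161, T(11)=-178, T(12)=-195, T(13)=-212, T(14)=-229, T(15)=-246, T(16)=-263, T(17)=-280; answer -280
Step 2: U1 = -280; m = -28; -3*(-28)^3 + 7*(-28)^2 - 6*(-28)^1 + 6 = (65856) + (5488) + (168) + (6) = 71518; answer 71518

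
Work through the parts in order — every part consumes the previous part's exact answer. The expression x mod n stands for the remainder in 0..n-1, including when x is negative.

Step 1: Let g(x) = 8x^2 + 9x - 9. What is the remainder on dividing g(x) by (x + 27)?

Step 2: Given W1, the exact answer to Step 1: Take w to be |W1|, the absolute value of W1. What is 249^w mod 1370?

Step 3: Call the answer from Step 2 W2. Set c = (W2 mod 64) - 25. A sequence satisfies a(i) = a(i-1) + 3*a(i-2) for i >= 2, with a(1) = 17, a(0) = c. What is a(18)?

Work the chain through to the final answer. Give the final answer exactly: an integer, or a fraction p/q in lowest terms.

Step 1: remainder = value at the root: 8*(-27)^2 + 9*(-27)^1 - 9 = (5832) + (-243) + (-9) = 5580; answer 5580
Step 2: W1 = 5580; w = 5580; squarings mod 1370: 249^1=249, 249^2=351, 249^4=1271, 249^8=211, 249^16=681, 249^32=701, 249^64=941, 249^128=461, 249^256=171, 249^512=471, 249^1024=1271, 249^2048=211, 249^4096=681; 249^5580 = 249^4 * 249^8 * 249^64 * 249^128 * 249^256 * 249^1024 * 249^4096 = 1271 (mod 1370); answer 1271
Step 3: W2 = 1271; c = 30; a(2) = 1*(17) + 3*(30) = 107; iterating: a(2)=107, a(3)=158, a(4)=479, a(5)=953, a(6)=2390, a(7)=5249, a(8)=12419, a(9)=28166, a(10)=65423, a(11)=149921, a(12)=346190, a(13)=795953, a(14)=1834523, a(15)=4222382, a(16)=9725951, a(17)=22393097, a(18)=51570950; answer 51570950

51570950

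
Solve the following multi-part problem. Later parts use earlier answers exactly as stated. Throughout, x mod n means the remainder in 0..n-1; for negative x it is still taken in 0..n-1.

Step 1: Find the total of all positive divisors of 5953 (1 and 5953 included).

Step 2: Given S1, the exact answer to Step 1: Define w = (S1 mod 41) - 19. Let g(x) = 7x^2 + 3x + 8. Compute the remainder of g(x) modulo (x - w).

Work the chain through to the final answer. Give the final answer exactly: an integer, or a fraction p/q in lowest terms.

678

Step 1: 5953 is prime, so its only divisors are 1 and 5953; sigma = 1 + 5953 = 5954; answer 5954
Step 2: S1 = 5954; w = -10; remainder = value at the root: 7*(-10)^2 + 3*(-10)^1 + 8 = (700) + (-30) + (8) = 678; answer 678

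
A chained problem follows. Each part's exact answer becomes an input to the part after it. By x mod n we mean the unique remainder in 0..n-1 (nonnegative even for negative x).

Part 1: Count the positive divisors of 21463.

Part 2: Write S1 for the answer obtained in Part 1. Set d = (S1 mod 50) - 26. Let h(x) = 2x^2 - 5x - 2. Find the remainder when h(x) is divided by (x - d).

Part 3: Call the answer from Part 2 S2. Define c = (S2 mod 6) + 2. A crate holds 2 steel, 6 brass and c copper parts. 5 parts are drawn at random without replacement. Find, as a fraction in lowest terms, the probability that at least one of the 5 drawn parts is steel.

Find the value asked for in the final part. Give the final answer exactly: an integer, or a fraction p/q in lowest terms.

Part 1: 21463 = 13^2 * 127; number of divisors = (2+1) * (1+1) = 6; answer 6
Part 2: S1 = 6; d = -20; remainder = value at the root: 2*(-20)^2 - 5*(-20)^1 - 2 = (800) + (100) + (-2) = 898; answer 898
Part 3: S2 = 898; c = 6; total draws C(14,5) = 2002; complement C(12,5) = 792; favorable 2002 - 792 = 1210; P = 55/91; answer 55/91

55/91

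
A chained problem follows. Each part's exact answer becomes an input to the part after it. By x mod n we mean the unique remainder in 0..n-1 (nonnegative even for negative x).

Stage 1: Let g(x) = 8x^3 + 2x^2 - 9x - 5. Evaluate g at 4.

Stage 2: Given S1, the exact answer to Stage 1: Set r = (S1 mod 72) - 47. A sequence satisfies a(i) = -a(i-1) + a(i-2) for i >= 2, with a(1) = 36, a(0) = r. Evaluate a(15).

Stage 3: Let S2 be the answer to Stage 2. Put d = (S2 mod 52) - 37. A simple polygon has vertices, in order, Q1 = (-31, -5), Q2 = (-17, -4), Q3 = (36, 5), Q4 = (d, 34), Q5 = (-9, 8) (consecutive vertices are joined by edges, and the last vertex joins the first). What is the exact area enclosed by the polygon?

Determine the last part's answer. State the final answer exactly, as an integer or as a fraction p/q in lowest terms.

Stage 1: 8*(4)^3 + 2*(4)^2 - 9*(4)^1 - 5 = (512) + (32) + (-36) + (-5) = 503; answer 503
Stage 2: S1 = 503; r = 24; a(2) = -1*(36) + 1*(24) = -12; iterating: a(2)=-12, a(3)=48, a(4)=-60, a(5)=108, a(6)=-168, a(7)=276, a(8)=-444, a(9)=720, a(10)=-1164, a(11)=1884, a(12)=-3048, a(13)=4932, a(14)=-7980, a(15)=12912; answer 12912
Stage 3: S2 = 12912; d = -21; cross terms: (-31*-4 - -17*-5)=39, (-17*5 - 36*-4)=59, (36*34 - -21*5)=1329, (-21*8 - -9*34)=138, (-9*-5 - -31*8)=293; twice the area = |1858| = 1858; area = 929; answer 929

929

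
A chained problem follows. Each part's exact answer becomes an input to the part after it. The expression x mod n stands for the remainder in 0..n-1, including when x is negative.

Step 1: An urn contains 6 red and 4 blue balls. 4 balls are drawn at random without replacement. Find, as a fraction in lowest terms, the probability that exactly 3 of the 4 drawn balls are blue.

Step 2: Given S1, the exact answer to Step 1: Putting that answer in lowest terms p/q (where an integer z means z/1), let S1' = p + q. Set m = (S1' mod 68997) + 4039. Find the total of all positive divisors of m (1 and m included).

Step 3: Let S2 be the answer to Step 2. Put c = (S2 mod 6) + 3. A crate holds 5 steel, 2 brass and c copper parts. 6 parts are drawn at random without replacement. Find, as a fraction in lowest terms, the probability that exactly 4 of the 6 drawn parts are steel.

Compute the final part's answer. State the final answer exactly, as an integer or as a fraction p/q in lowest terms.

5/21

Step 1: total draws C(10,4) = 210; favorable C(4,3)*C(6,1) = 24; P = 4/35; answer 4/35
Step 2: S1 = 4/35; threaded value p + q = 39; m = 4078; 4078 = 2 * 2039; sigma = (1 + 2) * (1 + 2039) = 3 * 2040 = 6120; answer 6120
Step 3: S2 = 6120; c = 3; total draws C(10,6) = 210; favorable C(5,4)*C(5,2) = 50; P = 5/21; answer 5/21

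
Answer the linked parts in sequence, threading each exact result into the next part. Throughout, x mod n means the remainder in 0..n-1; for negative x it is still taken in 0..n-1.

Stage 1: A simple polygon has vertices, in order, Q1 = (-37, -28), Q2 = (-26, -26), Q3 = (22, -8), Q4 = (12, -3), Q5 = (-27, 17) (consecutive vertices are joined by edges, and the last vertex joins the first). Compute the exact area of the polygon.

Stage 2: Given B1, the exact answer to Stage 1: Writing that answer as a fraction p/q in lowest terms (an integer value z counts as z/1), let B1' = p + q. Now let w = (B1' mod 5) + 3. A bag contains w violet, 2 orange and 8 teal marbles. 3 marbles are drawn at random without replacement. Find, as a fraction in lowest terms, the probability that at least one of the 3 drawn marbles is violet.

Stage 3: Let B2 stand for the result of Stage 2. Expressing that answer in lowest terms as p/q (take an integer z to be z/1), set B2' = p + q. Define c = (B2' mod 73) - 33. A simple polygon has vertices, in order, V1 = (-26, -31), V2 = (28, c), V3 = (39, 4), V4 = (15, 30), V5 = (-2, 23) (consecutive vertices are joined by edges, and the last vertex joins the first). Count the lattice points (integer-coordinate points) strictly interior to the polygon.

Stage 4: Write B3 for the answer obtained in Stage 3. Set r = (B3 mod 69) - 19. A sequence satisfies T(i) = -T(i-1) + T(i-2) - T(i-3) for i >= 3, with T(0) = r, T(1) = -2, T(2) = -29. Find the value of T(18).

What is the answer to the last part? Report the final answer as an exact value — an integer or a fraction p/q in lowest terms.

Stage 1: cross terms: (-37*-26 - -26*-28)=234, (-26*-8 - 22*-26)=780, (22*-3 - 12*-8)=30, (12*17 - -27*-3)=123, (-27*-28 - -37*17)=1385; twice the area = |2552| = 2552; area = 1276; answer 1276
Stage 2: B1 = 1276; threaded value p + q = 1277; w = 5; total draws C(15,3) = 455; complement C(10,3) = 120; favorable 455 - 120 = 335; P = 67/91; answer 67/91
Stage 3: B2 = 67/91; threaded value p + q = 158; c = -21; cross terms: (-26*-21 - 28*-31)=1414, (28*4 - 39*-21)=931, (39*30 - 15*4)=1110, (15*23 - -2*30)=405, (-2*-31 - -26*23)=660; twice the area = |4520| = 4520; area = 2260; boundary points = 2 + 1 + 2 + 1 + 6 = 12; strictly interior points = area - boundary/2 + 1 = 2255; answer 2255
Stage 4: B3 = 2255; r = 28; T(3) = -1*(-29) + 1*(-2) - 1*(28) = -1; iterating: T(3)=-1, T(4)=-26, T(5)=54, T(6)=-79, T(7)=159, T(8)=-292, T(9)=530, T(10)=-981, T(11)=1803, T(12)=-3314, T(13)=6098, T(14)=-11215, T(15)=20627, T(16)=-37940, T(17)=69782, T(18)=-128349; answer -128349

-128349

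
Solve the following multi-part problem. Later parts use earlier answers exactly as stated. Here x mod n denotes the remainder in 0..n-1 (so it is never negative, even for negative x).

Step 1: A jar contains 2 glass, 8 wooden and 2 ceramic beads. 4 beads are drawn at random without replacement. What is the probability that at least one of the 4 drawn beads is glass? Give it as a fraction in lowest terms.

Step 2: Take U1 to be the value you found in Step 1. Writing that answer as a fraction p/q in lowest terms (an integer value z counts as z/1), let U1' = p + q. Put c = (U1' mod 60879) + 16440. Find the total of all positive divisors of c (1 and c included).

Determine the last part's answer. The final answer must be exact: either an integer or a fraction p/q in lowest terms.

Step 1: total draws C(12,4) = 495; complement C(10,4) = 210; favorable 495 - 210 = 285; P = 19/33; answer 19/33
Step 2: U1 = 19/33; threaded value p + q = 52; c = 16492; 16492 = 2^2 * 7 * 19 * 31; sigma = (1 + 2 + 4) * (1 + 7) * (1 + 19) * (1 + 31) = 7 * 8 * 20 * 32 = 35840; answer 35840

35840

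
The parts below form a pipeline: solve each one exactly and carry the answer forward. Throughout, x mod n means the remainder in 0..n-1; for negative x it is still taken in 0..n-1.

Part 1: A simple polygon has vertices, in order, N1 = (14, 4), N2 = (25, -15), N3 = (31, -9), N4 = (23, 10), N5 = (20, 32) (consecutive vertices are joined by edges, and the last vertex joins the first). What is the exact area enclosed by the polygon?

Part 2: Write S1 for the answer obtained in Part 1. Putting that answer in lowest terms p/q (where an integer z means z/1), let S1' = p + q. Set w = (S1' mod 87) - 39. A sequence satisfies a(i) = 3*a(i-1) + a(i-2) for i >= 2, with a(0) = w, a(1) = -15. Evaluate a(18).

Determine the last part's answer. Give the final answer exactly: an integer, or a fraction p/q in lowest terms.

Part 1: cross terms: (14*-15 - 25*4)=-310, (25*-9 - 31*-15)=240, (31*10 - 23*-9)=517, (23*32 - 20*10)=536, (20*4 - 14*32)=-368; twice the area = |615| = 615; area = 615/2; answer 615/2
Part 2: S1 = 615/2; threaded value p + q = 617; w = -31; a(2) = 3*(-15) + 1*(-31) = -76; iterating: a(2)=-76, a(3)=-243, a(4)=-805, a(5)=-2658, a(6)=-8779, a(7)=-28995, a(8)=-95764, a(9)=-316287, a(10)=-1044625, a(11)=-3450162, a(12)=-11395111, a(13)=-37635495, a(14)=-124301596, a(15)=-410540283, a(16)=-1355922445, a(17)=-4478307618, a(18)=-14790845299; answer -14790845299

-14790845299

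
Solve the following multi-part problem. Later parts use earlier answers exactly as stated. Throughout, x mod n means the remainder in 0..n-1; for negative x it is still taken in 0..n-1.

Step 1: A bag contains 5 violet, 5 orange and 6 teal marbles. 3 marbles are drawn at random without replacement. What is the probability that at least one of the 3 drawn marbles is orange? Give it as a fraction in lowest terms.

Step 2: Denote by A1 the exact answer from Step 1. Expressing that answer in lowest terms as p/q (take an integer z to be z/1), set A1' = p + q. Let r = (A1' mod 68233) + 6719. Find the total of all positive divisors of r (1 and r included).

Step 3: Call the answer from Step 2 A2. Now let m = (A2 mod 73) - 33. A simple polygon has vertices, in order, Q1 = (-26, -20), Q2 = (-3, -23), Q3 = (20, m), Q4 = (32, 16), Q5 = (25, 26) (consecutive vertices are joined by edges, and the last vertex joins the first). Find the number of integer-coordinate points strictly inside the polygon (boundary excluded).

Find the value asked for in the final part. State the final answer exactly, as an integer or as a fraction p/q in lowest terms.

733

Step 1: total draws C(16,3) = 560; complement C(11,3) = 165; favorable 560 - 165 = 395; P = 79/112; answer 79/112
Step 2: A1 = 79/112; threaded value p + q = 191; r = 6910; 6910 = 2 * 5 * 691; sigma = (1 + 2) * (1 + 5) * (1 + 691) = 3 * 6 * 692 = 12456; answer 12456
Step 3: A2 = 12456; m = 13; cross terms: (-26*-23 - -3*-20)=538, (-3*13 - 20*-23)=421, (20*16 - 32*13)=-96, (32*26 - 25*16)=432, (25*-20 - -26*26)=176; twice the area = |1471| = 1471; area = 1471/2; boundary points = 1 + 1 + 3 + 1 + 1 = 7; strictly interior points = area - boundary/2 + 1 = 733; answer 733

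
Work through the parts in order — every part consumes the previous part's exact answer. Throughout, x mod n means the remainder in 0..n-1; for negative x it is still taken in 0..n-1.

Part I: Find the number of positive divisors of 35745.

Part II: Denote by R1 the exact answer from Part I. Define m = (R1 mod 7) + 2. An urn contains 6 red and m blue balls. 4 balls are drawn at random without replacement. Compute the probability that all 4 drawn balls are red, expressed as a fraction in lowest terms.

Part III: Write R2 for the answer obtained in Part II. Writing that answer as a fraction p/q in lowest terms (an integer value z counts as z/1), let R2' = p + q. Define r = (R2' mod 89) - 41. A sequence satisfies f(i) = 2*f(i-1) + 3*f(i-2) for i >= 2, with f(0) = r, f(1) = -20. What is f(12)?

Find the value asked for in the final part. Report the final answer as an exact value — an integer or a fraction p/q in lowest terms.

-1860034

Part I: 35745 = 3 * 5 * 2383; number of divisors = (1+1) * (1+1) * (1+1) = 8; answer 8
Part II: R1 = 8; m = 3; total draws C(9,4) = 126; favorable C(6,4) = 15; P = 5/42; answer 5/42
Part III: R2 = 5/42; threaded value p + q = 47; r = 6; f(2) = 2*(-20) + 3*(6) = -22; iterating: f(2)=-22, f(3)=-104, f(4)=-274, f(5)=-860, f(6)=-2542, f(7)=-7664, f(8)=-22954, f(9)=-68900, f(10)=-206662, f(11)=-620024, f(12)=-1860034; answer -1860034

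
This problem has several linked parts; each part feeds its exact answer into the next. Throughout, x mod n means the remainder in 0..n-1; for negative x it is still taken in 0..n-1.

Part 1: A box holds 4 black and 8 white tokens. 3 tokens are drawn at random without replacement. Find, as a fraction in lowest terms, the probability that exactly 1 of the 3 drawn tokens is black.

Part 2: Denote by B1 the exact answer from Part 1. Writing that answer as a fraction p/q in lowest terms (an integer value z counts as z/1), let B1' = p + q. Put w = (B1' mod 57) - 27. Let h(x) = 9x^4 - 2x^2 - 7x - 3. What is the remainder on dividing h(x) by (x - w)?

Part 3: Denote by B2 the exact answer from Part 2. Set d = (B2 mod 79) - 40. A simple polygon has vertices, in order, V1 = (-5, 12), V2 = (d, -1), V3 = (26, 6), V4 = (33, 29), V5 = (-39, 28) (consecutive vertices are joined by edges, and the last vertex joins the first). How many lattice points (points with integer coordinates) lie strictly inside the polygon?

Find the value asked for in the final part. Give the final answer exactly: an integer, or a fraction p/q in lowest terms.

Part 1: total draws C(12,3) = 220; favorable C(4,1)*C(8,2) = 112; P = 28/55; answer 28/55
Part 2: B1 = 28/55; threaded value p + q = 83; w = -1; remainder = value at the root: 9*(-1)^4 - 2*(-1)^2 - 7*(-1)^1 - 3 = (9) + (-2) + (7) + (-3) = 11; answer 11
Part 3: B2 = 11; d = -29; cross terms: (-5*-1 - -29*12)=353, (-29*6 - 26*-1)=-148, (26*29 - 33*6)=556, (33*28 - -39*29)=2055, (-39*12 - -5*28)=-328; twice the area = |2488| = 2488; area = 1244; boundary points = 1 + 1 + 1 + 1 + 2 = 6; strictly interior points = area - boundary/2 + 1 = 1242; answer 1242

1242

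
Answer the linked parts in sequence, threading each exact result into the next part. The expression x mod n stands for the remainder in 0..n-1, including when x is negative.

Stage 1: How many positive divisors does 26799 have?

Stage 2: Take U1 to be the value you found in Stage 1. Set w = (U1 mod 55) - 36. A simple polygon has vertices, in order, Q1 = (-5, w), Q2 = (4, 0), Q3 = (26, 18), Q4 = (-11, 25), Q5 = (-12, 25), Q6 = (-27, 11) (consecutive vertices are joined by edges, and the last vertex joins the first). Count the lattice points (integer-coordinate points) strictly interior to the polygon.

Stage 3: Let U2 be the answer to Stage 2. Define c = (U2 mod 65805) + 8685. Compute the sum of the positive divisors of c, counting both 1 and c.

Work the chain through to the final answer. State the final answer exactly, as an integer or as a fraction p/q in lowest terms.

18600

Stage 1: 26799 = 3 * 8933; number of divisors = (1+1) * (1+1) = 4; answer 4
Stage 2: U1 = 4; w = -32; cross terms: (-5*0 - 4*-32)=128, (4*18 - 26*0)=72, (26*25 - -11*18)=848, (-11*25 - -12*25)=25, (-12*11 - -27*25)=543, (-27*-32 - -5*11)=919; twice the area = |2535| = 2535; area = 2535/2; boundary points = 1 + 2 + 1 + 1 + 1 + 1 = 7; strictly interior points = area - boundary/2 + 1 = 1265; answer 1265
Stage 3: U2 = 1265; c = 9950; 9950 = 2 * 5^2 * 199; sigma = (1 + 2) * (1 + 5 + 25) * (1 + 199) = 3 * 31 * 200 = 18600; answer 18600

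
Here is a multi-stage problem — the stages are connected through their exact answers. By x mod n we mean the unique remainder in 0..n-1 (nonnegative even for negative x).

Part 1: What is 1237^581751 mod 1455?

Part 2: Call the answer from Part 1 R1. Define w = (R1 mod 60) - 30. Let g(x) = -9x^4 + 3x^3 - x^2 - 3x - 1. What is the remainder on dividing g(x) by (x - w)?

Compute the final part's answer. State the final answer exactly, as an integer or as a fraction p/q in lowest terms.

-167

Part 1: squarings mod 1455: 1237^1=1237, 1237^2=964, 1237^4=1006, 1237^8=811, 1237^16=61, 1237^32=811, 1237^64=61, 1237^128=811, 1237^256=61, 1237^512=811, 1237^1024=61, 1237^2048=811, 1237^4096=61, 1237^8192=811, 1237^16384=61, 1237^32768=811, 1237^65536=61, 1237^131072=811, 1237^262144=61, 1237^524288=811; 1237^581751 = 1237^1 * 1237^2 * 1237^4 * 1237^16 * 1237^32 * 1237^64 * 1237^8192 * 1237^16384 * 1237^32768 * 1237^524288 = 1408 (mod 1455); answer 1408
Part 2: R1 = 1408; w = -2; remainder = value at the root: -9*(-2)^4 + 3*(-2)^3 - 1*(-2)^2 - 3*(-2)^1 - 1 = (-144) + (-24) + (-4) + (6) + (-1) = -167; answer -167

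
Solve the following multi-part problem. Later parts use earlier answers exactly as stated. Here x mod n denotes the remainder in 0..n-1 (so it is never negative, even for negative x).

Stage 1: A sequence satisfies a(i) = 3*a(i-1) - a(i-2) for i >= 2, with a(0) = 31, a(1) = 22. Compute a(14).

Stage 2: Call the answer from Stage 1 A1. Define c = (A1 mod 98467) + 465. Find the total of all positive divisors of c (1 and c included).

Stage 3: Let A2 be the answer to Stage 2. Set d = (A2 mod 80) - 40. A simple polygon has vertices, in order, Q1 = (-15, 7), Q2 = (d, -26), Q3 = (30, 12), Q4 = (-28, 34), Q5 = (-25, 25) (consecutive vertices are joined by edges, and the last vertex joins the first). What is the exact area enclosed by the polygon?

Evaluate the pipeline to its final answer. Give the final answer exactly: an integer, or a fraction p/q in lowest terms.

1418

Stage 1: a(2) = 3*(22) - 1*(31) = 35; iterating: a(2)=35, a(3)=83, a(4)=214, a(5)=559, a(6)=1463, a(7)=3830, a(8)=10027, a(9)=26251, a(10)=68726, a(11)=179927, a(12)=471055, a(13)=1233238, a(14)=3228659; answer 3228659
Stage 2: A1 = 3228659; c = 78180; 78180 = 2^2 * 3 * 5 * 1303; sigma = (1 + 2 + 4) * (1 + 3) * (1 + 5) * (1 + 1303) = 7 * 4 * 6 * 1304 = 219072; answer 219072
Stage 3: A2 = 219072; d = -8; cross terms: (-15*-26 - -8*7)=446, (-8*12 - 30*-26)=684, (30*34 - -28*12)=1356, (-28*25 - -25*34)=150, (-25*7 - -15*25)=200; twice the area = |2836| = 2836; area = 1418; answer 1418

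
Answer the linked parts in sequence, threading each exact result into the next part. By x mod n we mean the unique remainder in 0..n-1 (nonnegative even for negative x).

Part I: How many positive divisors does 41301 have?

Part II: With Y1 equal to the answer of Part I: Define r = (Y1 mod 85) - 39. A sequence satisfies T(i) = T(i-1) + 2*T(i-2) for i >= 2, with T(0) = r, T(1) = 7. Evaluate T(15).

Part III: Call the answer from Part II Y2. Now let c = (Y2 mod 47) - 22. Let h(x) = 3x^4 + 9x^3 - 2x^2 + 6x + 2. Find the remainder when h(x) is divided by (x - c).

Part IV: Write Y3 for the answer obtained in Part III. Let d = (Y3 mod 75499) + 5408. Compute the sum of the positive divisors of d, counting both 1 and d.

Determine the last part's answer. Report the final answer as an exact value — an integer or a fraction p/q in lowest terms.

Part I: 41301 = 3^2 * 13 * 353; number of divisors = (2+1) * (1+1) * (1+1) = 12; answer 12
Part II: Y1 = 12; r = -27; T(2) = 1*(7) + 2*(-27) = -47; iterating: T(2)=-47, T(3)=-33, T(4)=-127, T(5)=-193, T(6)=-447, T(7)=-833, T(8)=-1727, T(9)=-3393, T(10)=-6847, T(11)=-13633, T(12)=-27327, T(13)=-54593, T(14)=-109247, T(15)=-218433; answer -218433
Part III: Y2 = -218433; c = 1; remainder = value at the root: 3*(1)^4 + 9*(1)^3 - 2*(1)^2 + 6*(1)^1 + 2 = (3) + (9) + (-2) + (6) + (2) = 18; answer 18
Part IV: Y3 = 18; d = 5426; 5426 = 2 * 2713; sigma = (1 + 2) * (1 + 2713) = 3 * 2714 = 8142; answer 8142

8142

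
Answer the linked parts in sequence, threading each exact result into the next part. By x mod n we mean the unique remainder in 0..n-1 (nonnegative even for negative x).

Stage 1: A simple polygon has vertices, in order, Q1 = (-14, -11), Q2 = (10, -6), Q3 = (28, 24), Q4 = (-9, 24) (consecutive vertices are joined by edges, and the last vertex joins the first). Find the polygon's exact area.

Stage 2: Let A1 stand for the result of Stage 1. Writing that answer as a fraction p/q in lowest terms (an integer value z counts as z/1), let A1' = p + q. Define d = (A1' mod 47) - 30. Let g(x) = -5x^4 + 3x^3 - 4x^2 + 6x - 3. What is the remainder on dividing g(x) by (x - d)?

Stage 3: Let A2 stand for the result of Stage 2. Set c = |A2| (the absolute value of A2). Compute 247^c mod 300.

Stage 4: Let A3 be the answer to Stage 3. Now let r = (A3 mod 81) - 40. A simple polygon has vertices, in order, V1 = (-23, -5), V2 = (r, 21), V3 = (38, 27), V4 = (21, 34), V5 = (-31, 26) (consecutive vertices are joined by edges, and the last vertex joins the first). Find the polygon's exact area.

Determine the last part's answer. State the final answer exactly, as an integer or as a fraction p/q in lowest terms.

Stage 1: cross terms: (-14*-6 - 10*-11)=194, (10*24 - 28*-6)=408, (28*24 - -9*24)=888, (-9*-11 - -14*24)=435; twice the area = |1925| = 1925; area = 1925/2; answer 1925/2
Stage 2: A1 = 1925/2; threaded value p + q = 1927; d = -30; remainder = value at the root: -5*(-30)^4 + 3*(-30)^3 - 4*(-30)^2 + 6*(-30)^1 - 3 = (-4050000) + (-81000) + (-3600) + (-180) + (-3) = -4134783; answer -4134783
Stage 3: A2 = -4134783; c = 4134783; squarings mod 300: 247^1=247, 247^2=109, 247^4=181, 247^8=61, 247^16=121, 247^32=241, 247^64=181, 247^128=61, 247^256=121, 247^512=241, 247^1024=181, 247^2048=61, 247^4096=121, 247^8192=241, 247^16384=181, 247^32768=61, 247^65536=121, 247^131072=241, 247^262144=181, 247^524288=61, 247^1048576=121, 247^2097152=241; 247^4134783 = 247^1 * 247^2 * 247^4 * 247^8 * 247^16 * 247^32 * 247^64 * 247^256 * 247^512 * 247^1024 * 247^4096 * 247^65536 * 247^131072 * 247^262144 * 247^524288 * 247^1048576 * 247^2097152 = 223 (mod 300); answer 223
Stage 4: A3 = 223; r = 21; cross terms: (-23*21 - 21*-5)=-378, (21*27 - 38*21)=-231, (38*34 - 21*27)=725, (21*26 - -31*34)=1600, (-31*-5 - -23*26)=753; twice the area = |2469| = 2469; area = 2469/2; answer 2469/2

2469/2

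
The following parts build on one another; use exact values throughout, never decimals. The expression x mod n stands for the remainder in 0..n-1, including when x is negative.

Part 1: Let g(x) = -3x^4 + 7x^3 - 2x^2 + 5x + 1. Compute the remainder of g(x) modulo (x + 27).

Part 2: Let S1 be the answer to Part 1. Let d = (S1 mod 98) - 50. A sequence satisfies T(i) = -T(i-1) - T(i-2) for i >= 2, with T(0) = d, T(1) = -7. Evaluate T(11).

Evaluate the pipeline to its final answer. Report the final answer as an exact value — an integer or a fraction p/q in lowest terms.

Part 1: remainder = value at the root: -3*(-27)^4 + 7*(-27)^3 - 2*(-27)^2 + 5*(-27)^1 + 1 = (-1594323) + (-137781) + (-1458) + (-135) + (1) = -1733696; answer -1733696
Part 2: S1 = -1733696; d = -28; T(2) = -1*(-7) - 1*(-28) = 35; iterating: T(2)=35, T(3)=-28, T(4)=-7, T(5)=35, T(6)=-28, T(7)=-7, T(8)=35, T(9)=-28, T(10)=-7, T(11)=35; answer 35

35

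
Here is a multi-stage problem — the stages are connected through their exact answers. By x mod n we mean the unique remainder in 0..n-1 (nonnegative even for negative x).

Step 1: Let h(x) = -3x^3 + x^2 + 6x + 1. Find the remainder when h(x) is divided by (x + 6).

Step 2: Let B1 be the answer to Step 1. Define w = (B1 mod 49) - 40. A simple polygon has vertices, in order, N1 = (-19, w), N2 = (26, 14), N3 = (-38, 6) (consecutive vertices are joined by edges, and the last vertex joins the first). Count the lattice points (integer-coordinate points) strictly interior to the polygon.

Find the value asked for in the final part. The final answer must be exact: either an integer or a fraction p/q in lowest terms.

Step 1: remainder = value at the root: -3*(-6)^3 + 1*(-6)^2 + 6*(-6)^1 + 1 = (648) + (36) + (-36) + (1) = 649; answer 649
Step 2: B1 = 649; w = -28; cross terms: (-19*14 - 26*-28)=462, (26*6 - -38*14)=688, (-38*-28 - -19*6)=1178; twice the area = |2328| = 2328; area = 1164; boundary points = 3 + 8 + 1 = 12; strictly interior points = area - boundary/2 + 1 = 1159; answer 1159

1159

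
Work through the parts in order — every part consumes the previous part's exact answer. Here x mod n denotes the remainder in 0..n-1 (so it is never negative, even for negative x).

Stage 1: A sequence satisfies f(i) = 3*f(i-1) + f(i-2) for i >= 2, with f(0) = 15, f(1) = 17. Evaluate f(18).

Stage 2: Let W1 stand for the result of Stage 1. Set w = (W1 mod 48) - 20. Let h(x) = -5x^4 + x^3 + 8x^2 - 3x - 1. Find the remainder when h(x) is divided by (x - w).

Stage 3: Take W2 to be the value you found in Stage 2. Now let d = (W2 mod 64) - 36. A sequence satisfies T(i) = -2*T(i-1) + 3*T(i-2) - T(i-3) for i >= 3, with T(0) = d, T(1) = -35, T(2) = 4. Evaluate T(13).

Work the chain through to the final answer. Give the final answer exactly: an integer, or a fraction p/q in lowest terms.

Stage 1: f(2) = 3*(17) + 1*(15) = 66; iterating: f(2)=66, f(3)=215, f(4)=711, f(5)=2348, f(6)=7755, f(7)=25613, f(8)=84594, f(9)=279395, f(10)=922779, f(11)=3047732, f(12)=10065975, f(13)=33245657, f(14)=109802946, f(15)=362654495, f(16)=1197766431, f(17)=3955953788, f(18)=13065627795; answer 13065627795
Stage 2: W1 = 13065627795; w = -17; remainder = value at the root: -5*(-17)^4 + 1*(-17)^3 + 8*(-17)^2 - 3*(-17)^1 - 1 = (-417605) + (-4913) + (2312) + (51) + (-1) = -420156; answer -420156
Stage 3: W2 = -420156; d = -32; T(3) = -2*(4) + 3*(-35) - 1*(-32) = -81; iterating: T(3)=-81, T(4)=209, T(5)=-665, T(6)=2038, T(7)=-6280, T(8)=19339, T(9)=-59556, T(10)=183409, T(11)=-564825, T(12)=1739433, T(13)=-5356750; answer -5356750

-5356750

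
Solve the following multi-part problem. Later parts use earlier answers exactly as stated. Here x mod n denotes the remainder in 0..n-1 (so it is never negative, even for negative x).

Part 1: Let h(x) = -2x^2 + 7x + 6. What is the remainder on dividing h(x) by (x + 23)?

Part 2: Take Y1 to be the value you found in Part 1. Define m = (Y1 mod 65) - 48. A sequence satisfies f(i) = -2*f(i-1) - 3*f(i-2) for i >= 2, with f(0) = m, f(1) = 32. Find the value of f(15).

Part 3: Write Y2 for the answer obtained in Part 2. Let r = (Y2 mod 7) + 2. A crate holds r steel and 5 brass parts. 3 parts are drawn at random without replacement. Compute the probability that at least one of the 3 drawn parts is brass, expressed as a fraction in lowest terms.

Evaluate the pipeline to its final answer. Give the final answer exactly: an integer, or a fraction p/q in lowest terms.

29/33

Part 1: remainder = value at the root: -2*(-23)^2 + 7*(-23)^1 + 6 = (-1058) + (-161) + (6) = -1213; answer -1213
Part 2: Y1 = -1213; m = -26; f(2) = -2*(32) - 3*(-26) = 14; iterating: f(2)=14, f(3)=-124, f(4)=206, f(5)=-40, f(6)=-538, f(7)=1196, f(8)=-778, f(9)=-2032, f(10)=6398, f(11)=-6700, f(12)=-5794, f(13)=31688, f(14)=-45994, f(15)=-3076; answer -3076
Part 3: Y2 = -3076; r = 6; total draws C(11,3) = 165; complement C(6,3) = 20; favorable 165 - 20 = 145; P = 29/33; answer 29/33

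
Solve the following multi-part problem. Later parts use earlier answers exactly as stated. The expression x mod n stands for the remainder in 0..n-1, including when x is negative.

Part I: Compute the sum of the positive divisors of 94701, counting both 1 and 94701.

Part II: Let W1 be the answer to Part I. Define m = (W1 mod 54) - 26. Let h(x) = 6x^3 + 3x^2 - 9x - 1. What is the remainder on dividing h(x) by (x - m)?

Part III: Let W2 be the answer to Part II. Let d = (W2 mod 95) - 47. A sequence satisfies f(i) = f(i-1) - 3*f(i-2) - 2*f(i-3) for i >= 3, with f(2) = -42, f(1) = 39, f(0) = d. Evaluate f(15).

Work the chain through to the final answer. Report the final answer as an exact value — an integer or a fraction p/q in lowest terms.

Part I: 94701 = 3 * 31567; sigma = (1 + 3) * (1 + 31567) = 4 * 31568 = 126272; answer 126272
Part II: W1 = 126272; m = -6; remainder = value at the root: 6*(-6)^3 + 3*(-6)^2 - 9*(-6)^1 - 1 = (-1296) + (108) + (54) + (-1) = -1135; answer -1135
Part III: W2 = -1135; d = -42; f(3) = 1*(-42) - 3*(39) - 2*(-42) = -75; iterating: f(3)=-75, f(4)=-27, f(5)=282, f(6)=513, f(7)=-279, f(8)=-2382, f(9)=-2571, f(10)=5133, f(11)=17610, f(12)=7353, f(13)=-55743, f(14)=-113022, f(15)=39501; answer 39501

39501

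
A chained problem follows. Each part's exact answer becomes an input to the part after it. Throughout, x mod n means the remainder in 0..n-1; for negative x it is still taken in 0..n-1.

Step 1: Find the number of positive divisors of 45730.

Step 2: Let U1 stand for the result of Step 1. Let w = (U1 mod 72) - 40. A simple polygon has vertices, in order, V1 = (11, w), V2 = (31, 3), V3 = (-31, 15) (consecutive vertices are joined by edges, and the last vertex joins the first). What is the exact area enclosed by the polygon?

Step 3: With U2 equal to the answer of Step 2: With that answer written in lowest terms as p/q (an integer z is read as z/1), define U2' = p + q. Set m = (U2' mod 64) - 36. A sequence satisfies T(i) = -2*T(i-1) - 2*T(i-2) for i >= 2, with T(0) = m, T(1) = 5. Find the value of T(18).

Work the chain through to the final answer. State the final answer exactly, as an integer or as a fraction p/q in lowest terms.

Step 1: 45730 = 2 * 5 * 17 * 269; number of divisors = (1+1) * (1+1) * (1+1) * (1+1) = 16; answer 16
Step 2: U1 = 16; w = -24; cross terms: (11*3 - 31*-24)=777, (31*15 - -31*3)=558, (-31*-24 - 11*15)=579; twice the area = |1914| = 1914; area = 957; answer 957
Step 3: U2 = 957; threaded value p + q = 958; m = 26; T(2) = -2*(5) - 2*(26) = -62; iterating: T(2)=-62, T(3)=114, T(4)=-104, T(5)=-20, T(6)=248, T(7)=-456, T(8)=416, T(9)=80, T(10)=-992, T(11)=1824, T(12)=-1664, T(13)=-320, T(14)=3968, T(15)=-7296, T(16)=6656, T(17)=1280, T(18)=-15872; answer -15872

-15872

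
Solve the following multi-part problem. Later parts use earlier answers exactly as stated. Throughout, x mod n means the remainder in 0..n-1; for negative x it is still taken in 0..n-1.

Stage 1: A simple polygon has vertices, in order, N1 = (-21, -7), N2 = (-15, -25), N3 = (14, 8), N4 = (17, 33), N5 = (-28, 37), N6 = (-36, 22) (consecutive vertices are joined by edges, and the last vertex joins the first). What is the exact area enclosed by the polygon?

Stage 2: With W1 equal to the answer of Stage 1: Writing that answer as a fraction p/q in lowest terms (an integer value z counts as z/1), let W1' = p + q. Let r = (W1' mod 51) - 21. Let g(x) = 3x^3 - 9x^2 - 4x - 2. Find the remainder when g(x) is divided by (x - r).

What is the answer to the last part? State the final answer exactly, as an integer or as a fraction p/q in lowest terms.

5016

Stage 1: cross terms: (-21*-25 - -15*-7)=420, (-15*8 - 14*-25)=230, (14*33 - 17*8)=326, (17*37 - -28*33)=1553, (-28*22 - -36*37)=716, (-36*-7 - -21*22)=714; twice the area = |3959| = 3959; area = 3959/2; answer 3959/2
Stage 2: W1 = 3959/2; threaded value p + q = 3961; r = 13; remainder = value at the root: 3*(13)^3 - 9*(13)^2 - 4*(13)^1 - 2 = (6591) + (-1521) + (-52) + (-2) = 5016; answer 5016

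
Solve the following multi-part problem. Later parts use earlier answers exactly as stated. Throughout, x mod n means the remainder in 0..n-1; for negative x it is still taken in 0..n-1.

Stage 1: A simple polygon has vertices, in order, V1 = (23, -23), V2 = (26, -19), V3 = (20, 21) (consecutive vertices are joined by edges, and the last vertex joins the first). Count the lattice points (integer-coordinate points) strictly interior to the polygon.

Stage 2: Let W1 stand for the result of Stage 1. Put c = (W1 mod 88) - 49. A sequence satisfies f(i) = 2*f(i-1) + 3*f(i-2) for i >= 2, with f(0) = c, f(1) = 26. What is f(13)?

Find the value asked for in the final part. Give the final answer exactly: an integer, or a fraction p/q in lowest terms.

19131866

Stage 1: cross terms: (23*-19 - 26*-23)=161, (26*21 - 20*-19)=926, (20*-23 - 23*21)=-943; twice the area = |144| = 144; area = 72; boundary points = 1 + 2 + 1 = 4; strictly interior points = area - boundary/2 + 1 = 71; answer 71
Stage 2: W1 = 71; c = 22; f(2) = 2*(26) + 3*(22) = 118; iterating: f(2)=118, f(3)=314, f(4)=982, f(5)=2906, f(6)=8758, f(7)=26234, f(8)=78742, f(9)=236186, f(10)=708598, f(11)=2125754, f(12)=6377302, f(13)=19131866; answer 19131866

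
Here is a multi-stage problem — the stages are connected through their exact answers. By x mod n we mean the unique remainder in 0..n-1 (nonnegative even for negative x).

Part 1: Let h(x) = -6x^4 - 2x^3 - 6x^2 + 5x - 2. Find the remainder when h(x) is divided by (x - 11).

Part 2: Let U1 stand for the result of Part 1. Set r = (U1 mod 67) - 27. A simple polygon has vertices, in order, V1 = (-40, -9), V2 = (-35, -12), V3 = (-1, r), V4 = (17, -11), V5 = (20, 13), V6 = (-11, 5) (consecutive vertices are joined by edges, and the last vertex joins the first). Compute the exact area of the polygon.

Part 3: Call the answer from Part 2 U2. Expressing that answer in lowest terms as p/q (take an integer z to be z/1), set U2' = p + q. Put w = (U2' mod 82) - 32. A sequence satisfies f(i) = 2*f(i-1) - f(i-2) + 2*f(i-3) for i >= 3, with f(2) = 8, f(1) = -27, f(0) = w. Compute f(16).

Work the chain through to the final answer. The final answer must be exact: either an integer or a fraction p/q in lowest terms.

Part 1: remainder = value at the root: -6*(11)^4 - 2*(11)^3 - 6*(11)^2 + 5*(11)^1 - 2 = (-87846) + (-2662) + (-726) + (55) + (-2) = -91181; answer -91181
Part 2: U1 = -91181; r = -21; cross terms: (-40*-12 - -35*-9)=165, (-35*-21 - -1*-12)=723, (-1*-11 - 17*-21)=368, (17*13 - 20*-11)=441, (20*5 - -11*13)=243, (-11*-9 - -40*5)=299; twice the area = |2239| = 2239; area = 2239/2; answer 2239/2
Part 3: U2 = 2239/2; threaded value p + q = 2241; w = -5; f(3) = 2*(8) - 1*(-27) + 2*(-5) = 33; iterating: f(3)=33, f(4)=4, f(5)=-9, f(6)=44, f(7)=105, f(8)=148, f(9)=279, f(10)=620, f(11)=1257, f(12)=2452, f(13)=4887, f(14)=9836, f(15)=19689, f(16)=39316; answer 39316

39316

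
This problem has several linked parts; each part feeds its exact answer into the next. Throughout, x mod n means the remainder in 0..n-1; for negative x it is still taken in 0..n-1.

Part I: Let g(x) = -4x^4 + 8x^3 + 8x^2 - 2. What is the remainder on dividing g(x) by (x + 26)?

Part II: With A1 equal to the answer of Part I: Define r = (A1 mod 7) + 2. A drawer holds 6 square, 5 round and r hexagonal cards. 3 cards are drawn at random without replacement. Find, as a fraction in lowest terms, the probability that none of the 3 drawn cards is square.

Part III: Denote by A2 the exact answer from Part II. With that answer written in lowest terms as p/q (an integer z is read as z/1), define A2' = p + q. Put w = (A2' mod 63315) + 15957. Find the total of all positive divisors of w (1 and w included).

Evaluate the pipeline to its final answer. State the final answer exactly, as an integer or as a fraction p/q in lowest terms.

Part I: remainder = value at the root: -4*(-26)^4 + 8*(-26)^3 + 8*(-26)^2 - 2 = (-1827904) + (-140608) + (5408) + (-2) = -1963106; answer -1963106
Part II: A1 = -1963106; r = 4; total draws C(15,3) = 455; favorable C(9,3) = 84; P = 12/65; answer 12/65
Part III: A2 = 12/65; threaded value p + q = 77; w = 16034; 16034 = 2 * 8017; sigma = (1 + 2) * (1 + 8017) = 3 * 8018 = 24054; answer 24054

24054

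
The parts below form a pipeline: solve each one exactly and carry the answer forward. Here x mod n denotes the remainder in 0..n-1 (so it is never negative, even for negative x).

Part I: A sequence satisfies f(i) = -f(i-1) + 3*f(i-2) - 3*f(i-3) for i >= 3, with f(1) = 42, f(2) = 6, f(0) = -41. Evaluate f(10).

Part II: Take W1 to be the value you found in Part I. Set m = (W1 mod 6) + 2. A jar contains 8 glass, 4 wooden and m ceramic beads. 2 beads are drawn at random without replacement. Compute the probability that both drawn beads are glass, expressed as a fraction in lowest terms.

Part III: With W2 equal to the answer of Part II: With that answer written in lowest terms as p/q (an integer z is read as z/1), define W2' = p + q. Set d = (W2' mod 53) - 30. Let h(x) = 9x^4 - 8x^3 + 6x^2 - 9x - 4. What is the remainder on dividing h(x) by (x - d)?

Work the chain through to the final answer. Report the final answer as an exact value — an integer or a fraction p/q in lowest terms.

Part I: f(3) = -1*(6) + 3*(42) - 3*(-41) = 243; iterating: f(3)=243, f(4)=-351, f(5)=1062, f(6)=-2844, f(7)=7083, f(8)=-18801, f(9)=48582, f(10)=-126234; answer -126234
Part II: W1 = -126234; m = 2; total draws C(14,2) = 91; favorable C(8,2) = 28; P = 4/13; answer 4/13
Part III: W2 = 4/13; threaded value p + q = 17; d = -13; remainder = value at the root: 9*(-13)^4 - 8*(-13)^3 + 6*(-13)^2 - 9*(-13)^1 - 4 = (257049) + (17576) + (1014) + (117) + (-4) = 275752; answer 275752

275752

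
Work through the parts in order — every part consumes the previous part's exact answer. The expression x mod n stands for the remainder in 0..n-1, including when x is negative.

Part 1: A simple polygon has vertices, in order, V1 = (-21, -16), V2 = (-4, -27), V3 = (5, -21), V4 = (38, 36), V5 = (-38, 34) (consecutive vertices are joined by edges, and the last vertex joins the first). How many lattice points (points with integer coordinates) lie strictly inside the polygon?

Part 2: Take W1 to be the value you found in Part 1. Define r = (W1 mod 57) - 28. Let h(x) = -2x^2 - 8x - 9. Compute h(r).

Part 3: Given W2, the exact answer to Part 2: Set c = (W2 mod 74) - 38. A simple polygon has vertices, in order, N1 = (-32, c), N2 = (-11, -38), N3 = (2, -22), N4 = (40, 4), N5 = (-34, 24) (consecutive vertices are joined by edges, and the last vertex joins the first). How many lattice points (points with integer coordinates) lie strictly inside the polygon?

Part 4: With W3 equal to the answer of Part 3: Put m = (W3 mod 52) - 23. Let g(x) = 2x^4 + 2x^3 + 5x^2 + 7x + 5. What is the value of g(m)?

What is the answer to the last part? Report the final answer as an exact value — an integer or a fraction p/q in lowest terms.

Part 1: cross terms: (-21*-27 - -4*-16)=503, (-4*-21 - 5*-27)=219, (5*36 - 38*-21)=978, (38*34 - -38*36)=2660, (-38*-16 - -21*34)=1322; twice the area = |5682| = 5682; area = 2841; boundary points = 1 + 3 + 3 + 2 + 1 = 10; strictly interior points = area - boundary/2 + 1 = 2837; answer 2837
Part 2: W1 = 2837; r = 16; -2*(16)^2 - 8*(16)^1 - 9 = (-512) + (-128) + (-9) = -649; answer -649
Part 3: W2 = -649; c = -21; cross terms: (-32*-38 - -11*-21)=985, (-11*-22 - 2*-38)=318, (2*4 - 40*-22)=888, (40*24 - -34*4)=1096, (-34*-21 - -32*24)=1482; twice the area = |4769| = 4769; area = 4769/2; boundary points = 1 + 1 + 2 + 2 + 1 = 7; strictly interior points = area - boundary/2 + 1 = 2382; answer 2382
Part 4: W3 = 2382; m = 19; 2*(19)^4 + 2*(19)^3 + 5*(19)^2 + 7*(19)^1 + 5 = (260642) + (13718) + (1805) + (133) + (5) = 276303; answer 276303

276303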